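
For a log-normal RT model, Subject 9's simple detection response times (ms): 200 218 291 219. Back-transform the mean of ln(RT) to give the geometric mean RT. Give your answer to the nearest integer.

230 ms

ln(RT): 5.2983, 5.3845, 5.6733, 5.3891
Mean ln(RT) = 21.7452/4 = 5.43630
Geometric mean = exp(5.43630) = 229.59 ms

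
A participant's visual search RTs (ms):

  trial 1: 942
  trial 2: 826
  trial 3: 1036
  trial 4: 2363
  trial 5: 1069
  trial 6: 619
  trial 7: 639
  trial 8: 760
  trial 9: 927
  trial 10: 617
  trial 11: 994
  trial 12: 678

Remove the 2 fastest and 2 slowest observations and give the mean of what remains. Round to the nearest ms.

Sorted: 617, 619, 639, 678, 760, 826, 927, 942, 994, 1036, 1069, 2363
Drop lowest 2 (617, 619) and highest 2 (1069, 2363)
Remaining (n=8): Σ = 6802, mean = 6802/8 = 850.250

850 ms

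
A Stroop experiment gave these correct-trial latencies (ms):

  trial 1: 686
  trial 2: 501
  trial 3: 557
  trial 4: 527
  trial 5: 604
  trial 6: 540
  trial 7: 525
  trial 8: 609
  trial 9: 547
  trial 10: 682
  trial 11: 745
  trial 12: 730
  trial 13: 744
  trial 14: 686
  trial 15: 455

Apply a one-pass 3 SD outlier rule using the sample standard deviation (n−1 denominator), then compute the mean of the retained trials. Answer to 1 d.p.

n = 15, ΣRT = 9138, M = 609.200
Σ(x−M)² = 129042.40; s = √(129042.40/14) = 96.007
Cutoffs: 609.200 ± 3·96.007 → [321.2, 897.2]
No RTs fall outside the cutoffs; all 15 retained. Mean = 9138/15 = 609.200

609.2 ms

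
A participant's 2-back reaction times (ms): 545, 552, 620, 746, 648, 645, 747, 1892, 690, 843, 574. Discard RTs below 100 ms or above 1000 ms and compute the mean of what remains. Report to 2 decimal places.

661.00 ms

Excluded: 1892
Retained (n=10): Σ = 6610
Mean = 6610/10 = 661.0000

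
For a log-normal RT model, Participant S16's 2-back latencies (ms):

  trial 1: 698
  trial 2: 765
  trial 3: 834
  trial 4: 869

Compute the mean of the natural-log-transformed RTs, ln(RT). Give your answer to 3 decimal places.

ln(RT): 6.5482, 6.6399, 6.7262, 6.7673
Σ ln(RT) = 26.6817
Mean = 26.6817/4 = 6.67042

6.670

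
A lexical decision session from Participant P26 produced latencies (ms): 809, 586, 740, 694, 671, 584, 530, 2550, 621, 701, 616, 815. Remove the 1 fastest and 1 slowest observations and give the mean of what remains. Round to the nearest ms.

Sorted: 530, 584, 586, 616, 621, 671, 694, 701, 740, 809, 815, 2550
Drop lowest 1 (530) and highest 1 (2550)
Remaining (n=10): Σ = 6837, mean = 6837/10 = 683.700

684 ms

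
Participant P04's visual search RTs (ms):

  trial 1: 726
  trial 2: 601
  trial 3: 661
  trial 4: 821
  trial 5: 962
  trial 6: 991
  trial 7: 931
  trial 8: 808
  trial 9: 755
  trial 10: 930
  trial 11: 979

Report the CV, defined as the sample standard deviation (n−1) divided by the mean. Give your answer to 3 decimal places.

n = 11, Σ = 9165, M = 833.1818
Σ(x−M)² = 183643.636; s = √(183643.636/10) = 135.5152
CV = 135.5152 / 833.1818 = 0.16265

0.163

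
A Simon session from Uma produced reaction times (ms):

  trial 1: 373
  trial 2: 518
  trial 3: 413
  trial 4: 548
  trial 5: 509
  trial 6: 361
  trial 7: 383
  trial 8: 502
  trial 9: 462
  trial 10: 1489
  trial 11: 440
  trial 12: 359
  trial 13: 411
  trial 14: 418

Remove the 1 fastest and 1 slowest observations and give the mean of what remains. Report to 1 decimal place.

Sorted: 359, 361, 373, 383, 411, 413, 418, 440, 462, 502, 509, 518, 548, 1489
Drop lowest 1 (359) and highest 1 (1489)
Remaining (n=12): Σ = 5338, mean = 5338/12 = 444.833

444.8 ms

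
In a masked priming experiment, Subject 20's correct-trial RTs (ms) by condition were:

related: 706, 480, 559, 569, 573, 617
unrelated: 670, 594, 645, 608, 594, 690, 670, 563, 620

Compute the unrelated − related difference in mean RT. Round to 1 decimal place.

M(related) = 3504/6 = 584.000
M(unrelated) = 5654/9 = 628.222
Difference = 628.222 − 584.000 = 44.222 ms

44.2 ms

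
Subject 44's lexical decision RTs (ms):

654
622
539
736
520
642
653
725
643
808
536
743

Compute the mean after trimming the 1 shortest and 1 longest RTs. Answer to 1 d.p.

Sorted: 520, 536, 539, 622, 642, 643, 653, 654, 725, 736, 743, 808
Drop lowest 1 (520) and highest 1 (808)
Remaining (n=10): Σ = 6493, mean = 6493/10 = 649.300

649.3 ms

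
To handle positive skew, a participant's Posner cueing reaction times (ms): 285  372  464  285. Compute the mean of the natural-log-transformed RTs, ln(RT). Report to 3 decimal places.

ln(RT): 5.6525, 5.9189, 6.1399, 5.6525
Σ ln(RT) = 23.3638
Mean = 23.3638/4 = 5.84094

5.841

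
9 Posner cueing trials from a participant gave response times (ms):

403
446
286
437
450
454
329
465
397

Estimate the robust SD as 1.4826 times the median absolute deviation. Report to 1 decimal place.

Sorted: 286, 329, 397, 403, 437, 446, 450, 454, 465 → median = 437
|x − 437| sorted: 0, 9, 13, 17, 28, 34, 40, 108, 151 → MAD = 28
Robust SD ≈ 1.4826 × 28 = 41.513

41.5 ms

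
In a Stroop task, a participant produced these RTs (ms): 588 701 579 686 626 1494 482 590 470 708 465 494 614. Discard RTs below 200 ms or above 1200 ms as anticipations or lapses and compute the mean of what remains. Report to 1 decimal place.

Excluded: 1494
Retained (n=12): Σ = 7003
Mean = 7003/12 = 583.5833

583.6 ms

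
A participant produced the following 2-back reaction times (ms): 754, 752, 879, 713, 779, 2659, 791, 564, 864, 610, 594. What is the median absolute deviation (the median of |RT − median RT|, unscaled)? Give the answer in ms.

Sorted: 564, 594, 610, 713, 752, 754, 779, 791, 864, 879, 2659 → median = 754
|x − 754|: 0, 2, 125, 41, 25, 1905, 37, 190, 110, 144, 160
Sorted deviations: 0, 2, 25, 37, 41, 110, 125, 144, 160, 190, 1905 → MAD = 110

110 ms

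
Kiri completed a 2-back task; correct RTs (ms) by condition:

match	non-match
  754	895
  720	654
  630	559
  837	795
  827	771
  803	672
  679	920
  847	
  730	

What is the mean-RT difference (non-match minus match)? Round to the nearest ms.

M(match) = 6827/9 = 758.556
M(non-match) = 5266/7 = 752.286
Difference = 752.286 − 758.556 = -6.270 ms

-6 ms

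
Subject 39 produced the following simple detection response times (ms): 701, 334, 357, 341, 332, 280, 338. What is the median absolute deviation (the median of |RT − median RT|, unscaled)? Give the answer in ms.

6 ms

Sorted: 280, 332, 334, 338, 341, 357, 701 → median = 338
|x − 338|: 363, 4, 19, 3, 6, 58, 0
Sorted deviations: 0, 3, 4, 6, 19, 58, 363 → MAD = 6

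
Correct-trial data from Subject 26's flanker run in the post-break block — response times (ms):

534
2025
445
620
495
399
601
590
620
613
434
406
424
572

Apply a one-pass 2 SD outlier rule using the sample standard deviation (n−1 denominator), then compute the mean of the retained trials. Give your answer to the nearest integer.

n = 14, ΣRT = 8778, M = 627.000
Σ(x−M)² = 2198248.00; s = √(2198248.00/13) = 411.213
Cutoffs: 627.000 ± 2·411.213 → [-195.4, 1449.4]
Outside: 2025 → excluded.
Retained (n=13): Σ = 6753, mean = 6753/13 = 519.462

519 ms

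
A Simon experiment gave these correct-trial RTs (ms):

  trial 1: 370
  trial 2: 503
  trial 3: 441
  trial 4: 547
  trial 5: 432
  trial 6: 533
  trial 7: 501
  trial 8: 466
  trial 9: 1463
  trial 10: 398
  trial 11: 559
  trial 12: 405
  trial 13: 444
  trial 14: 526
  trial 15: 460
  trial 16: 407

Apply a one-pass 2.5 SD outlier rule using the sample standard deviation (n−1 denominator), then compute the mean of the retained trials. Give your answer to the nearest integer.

n = 16, ΣRT = 8455, M = 528.438
Σ(x−M)² = 980869.94; s = √(980869.94/15) = 255.717
Cutoffs: 528.438 ± 2.5·255.717 → [-110.9, 1167.7]
Outside: 1463 → excluded.
Retained (n=15): Σ = 6992, mean = 6992/15 = 466.133

466 ms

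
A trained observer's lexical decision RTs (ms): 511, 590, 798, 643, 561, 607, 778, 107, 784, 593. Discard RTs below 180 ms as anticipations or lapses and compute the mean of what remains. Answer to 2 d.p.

651.67 ms

Excluded: 107
Retained (n=9): Σ = 5865
Mean = 5865/9 = 651.6667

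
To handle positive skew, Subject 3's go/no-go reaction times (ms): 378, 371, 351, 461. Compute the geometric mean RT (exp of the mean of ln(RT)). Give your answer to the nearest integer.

ln(RT): 5.9349, 5.9162, 5.8608, 6.1334
Mean ln(RT) = 23.8453/4 = 5.96132
Geometric mean = exp(5.96132) = 388.12 ms

388 ms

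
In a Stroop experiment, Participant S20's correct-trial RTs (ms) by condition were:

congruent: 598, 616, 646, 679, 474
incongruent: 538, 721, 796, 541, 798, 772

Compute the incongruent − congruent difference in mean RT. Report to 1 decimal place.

M(congruent) = 3013/5 = 602.600
M(incongruent) = 4166/6 = 694.333
Difference = 694.333 − 602.600 = 91.733 ms

91.7 ms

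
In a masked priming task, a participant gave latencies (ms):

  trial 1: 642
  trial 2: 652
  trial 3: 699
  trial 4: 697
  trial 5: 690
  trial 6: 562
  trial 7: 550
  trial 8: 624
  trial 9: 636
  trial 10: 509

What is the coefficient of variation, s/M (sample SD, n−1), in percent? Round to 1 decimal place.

n = 10, Σ = 6261, M = 626.1000
Σ(x−M)² = 39062.900; s = √(39062.900/9) = 65.8811
CV = 65.8811 / 626.1000 = 0.10522 = 10.522%

10.5%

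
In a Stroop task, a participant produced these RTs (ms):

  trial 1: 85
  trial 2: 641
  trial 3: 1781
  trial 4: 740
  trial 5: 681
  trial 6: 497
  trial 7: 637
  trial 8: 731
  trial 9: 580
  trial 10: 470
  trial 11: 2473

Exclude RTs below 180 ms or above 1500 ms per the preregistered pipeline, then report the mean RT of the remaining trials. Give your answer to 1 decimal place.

622.1 ms

Excluded: 85, 1781, 2473
Retained (n=8): Σ = 4977
Mean = 4977/8 = 622.1250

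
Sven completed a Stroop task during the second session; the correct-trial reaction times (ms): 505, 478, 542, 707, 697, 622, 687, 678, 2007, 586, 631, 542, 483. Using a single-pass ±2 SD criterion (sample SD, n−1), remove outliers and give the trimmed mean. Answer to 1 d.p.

n = 13, ΣRT = 9165, M = 705.000
Σ(x−M)² = 1916802.00; s = √(1916802.00/12) = 399.667
Cutoffs: 705.000 ± 2·399.667 → [-94.3, 1504.3]
Outside: 2007 → excluded.
Retained (n=12): Σ = 7158, mean = 7158/12 = 596.500

596.5 ms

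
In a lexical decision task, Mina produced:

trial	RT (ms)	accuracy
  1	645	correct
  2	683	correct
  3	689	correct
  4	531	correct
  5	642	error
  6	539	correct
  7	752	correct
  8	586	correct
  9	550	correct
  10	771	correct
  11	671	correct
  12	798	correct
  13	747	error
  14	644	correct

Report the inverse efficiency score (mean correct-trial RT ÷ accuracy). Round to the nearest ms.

Correct trials (n=12): 645, 683, 689, 531, 539, 752, 586, 550, 771, 671, 798, 644
Mean correct RT = 7859/12 = 654.9167 ms
Proportion correct = 12/14
IES = 654.9167 / (12/14) = 764.069 ms

764 ms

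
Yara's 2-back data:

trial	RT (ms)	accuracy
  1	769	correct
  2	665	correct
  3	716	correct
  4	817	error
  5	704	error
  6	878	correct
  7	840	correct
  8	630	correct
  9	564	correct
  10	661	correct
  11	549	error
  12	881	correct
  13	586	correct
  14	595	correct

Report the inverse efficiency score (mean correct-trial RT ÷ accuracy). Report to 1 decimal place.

Correct trials (n=11): 769, 665, 716, 878, 840, 630, 564, 661, 881, 586, 595
Mean correct RT = 7785/11 = 707.7273 ms
Proportion correct = 11/14
IES = 707.7273 / (11/14) = 900.744 ms

900.7 ms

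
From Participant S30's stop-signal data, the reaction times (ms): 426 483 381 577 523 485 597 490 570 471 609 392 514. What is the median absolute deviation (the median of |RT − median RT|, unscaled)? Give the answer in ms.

Sorted: 381, 392, 426, 471, 483, 485, 490, 514, 523, 570, 577, 597, 609 → median = 490
|x − 490|: 64, 7, 109, 87, 33, 5, 107, 0, 80, 19, 119, 98, 24
Sorted deviations: 0, 5, 7, 19, 24, 33, 64, 80, 87, 98, 107, 109, 119 → MAD = 64

64 ms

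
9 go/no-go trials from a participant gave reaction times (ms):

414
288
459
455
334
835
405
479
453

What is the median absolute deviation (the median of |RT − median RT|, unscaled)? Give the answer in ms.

39 ms

Sorted: 288, 334, 405, 414, 453, 455, 459, 479, 835 → median = 453
|x − 453|: 39, 165, 6, 2, 119, 382, 48, 26, 0
Sorted deviations: 0, 2, 6, 26, 39, 48, 119, 165, 382 → MAD = 39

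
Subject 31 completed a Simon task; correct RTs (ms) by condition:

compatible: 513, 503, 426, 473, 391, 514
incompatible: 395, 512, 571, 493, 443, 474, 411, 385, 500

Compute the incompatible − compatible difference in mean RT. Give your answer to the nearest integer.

M(compatible) = 2820/6 = 470.000
M(incompatible) = 4184/9 = 464.889
Difference = 464.889 − 470.000 = -5.111 ms

-5 ms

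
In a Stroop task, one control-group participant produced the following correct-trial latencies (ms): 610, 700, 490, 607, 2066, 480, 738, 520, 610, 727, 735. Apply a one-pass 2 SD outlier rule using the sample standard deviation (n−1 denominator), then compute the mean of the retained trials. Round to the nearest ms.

n = 11, ΣRT = 8283, M = 753.000
Σ(x−M)² = 1988204.00; s = √(1988204.00/10) = 445.893
Cutoffs: 753.000 ± 2·445.893 → [-138.8, 1644.8]
Outside: 2066 → excluded.
Retained (n=10): Σ = 6217, mean = 6217/10 = 621.700

622 ms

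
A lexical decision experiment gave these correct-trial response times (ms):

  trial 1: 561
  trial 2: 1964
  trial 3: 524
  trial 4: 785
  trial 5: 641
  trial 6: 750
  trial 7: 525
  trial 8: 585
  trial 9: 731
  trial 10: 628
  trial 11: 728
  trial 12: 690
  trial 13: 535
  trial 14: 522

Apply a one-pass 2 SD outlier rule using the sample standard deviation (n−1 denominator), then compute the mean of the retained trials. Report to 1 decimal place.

n = 14, ΣRT = 10169, M = 726.357
Σ(x−M)² = 1761261.21; s = √(1761261.21/13) = 368.078
Cutoffs: 726.357 ± 2·368.078 → [-9.8, 1462.5]
Outside: 1964 → excluded.
Retained (n=13): Σ = 8205, mean = 8205/13 = 631.154

631.2 ms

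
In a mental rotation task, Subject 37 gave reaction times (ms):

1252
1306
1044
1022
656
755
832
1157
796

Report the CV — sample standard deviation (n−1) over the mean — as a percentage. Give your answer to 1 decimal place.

n = 9, Σ = 8820, M = 980.0000
Σ(x−M)² = 428810.000; s = √(428810.000/8) = 231.5194
CV = 231.5194 / 980.0000 = 0.23624 = 23.624%

23.6%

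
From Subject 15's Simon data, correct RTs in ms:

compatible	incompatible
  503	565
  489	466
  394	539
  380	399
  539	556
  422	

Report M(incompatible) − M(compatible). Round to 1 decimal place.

M(compatible) = 2727/6 = 454.500
M(incompatible) = 2525/5 = 505.000
Difference = 505.000 − 454.500 = 50.500 ms

50.5 ms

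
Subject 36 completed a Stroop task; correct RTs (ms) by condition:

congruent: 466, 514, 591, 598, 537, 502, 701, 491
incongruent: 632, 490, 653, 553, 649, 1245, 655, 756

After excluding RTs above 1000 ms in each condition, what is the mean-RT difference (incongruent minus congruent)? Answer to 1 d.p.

76.9 ms

incongruent: exclude 1245
M(congruent) = 4400/8 = 550.000
M(incongruent) = 4388/7 = 626.857
Difference = 626.857 − 550.000 = 76.857 ms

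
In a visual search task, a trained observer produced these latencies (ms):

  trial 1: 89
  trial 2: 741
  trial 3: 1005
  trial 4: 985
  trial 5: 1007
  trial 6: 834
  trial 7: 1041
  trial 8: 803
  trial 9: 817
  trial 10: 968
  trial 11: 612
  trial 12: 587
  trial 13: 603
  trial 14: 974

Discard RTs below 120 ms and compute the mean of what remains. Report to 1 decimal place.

Excluded: 89
Retained (n=13): Σ = 10977
Mean = 10977/13 = 844.3846

844.4 ms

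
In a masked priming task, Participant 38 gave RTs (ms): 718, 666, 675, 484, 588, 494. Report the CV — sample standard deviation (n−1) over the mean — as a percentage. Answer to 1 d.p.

16.3%

n = 6, Σ = 3625, M = 604.1667
Σ(x−M)² = 48636.833; s = √(48636.833/5) = 98.6274
CV = 98.6274 / 604.1667 = 0.16325 = 16.325%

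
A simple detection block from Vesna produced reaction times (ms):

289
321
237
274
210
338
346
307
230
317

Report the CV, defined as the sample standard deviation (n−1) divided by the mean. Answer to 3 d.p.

0.166

n = 10, Σ = 2869, M = 286.9000
Σ(x−M)² = 20388.900; s = √(20388.900/9) = 47.5966
CV = 47.5966 / 286.9000 = 0.16590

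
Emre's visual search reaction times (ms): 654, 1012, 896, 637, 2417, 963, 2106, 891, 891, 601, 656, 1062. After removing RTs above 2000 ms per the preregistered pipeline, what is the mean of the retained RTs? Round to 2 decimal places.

826.30 ms

Excluded: 2106, 2417
Retained (n=10): Σ = 8263
Mean = 8263/10 = 826.3000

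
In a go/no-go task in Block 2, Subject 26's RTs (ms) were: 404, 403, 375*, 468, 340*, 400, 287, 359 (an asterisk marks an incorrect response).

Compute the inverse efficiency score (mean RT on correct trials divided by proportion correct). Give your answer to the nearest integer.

516 ms

Correct trials (n=6): 404, 403, 468, 400, 287, 359
Mean correct RT = 2321/6 = 386.8333 ms
Proportion correct = 6/8
IES = 386.8333 / (6/8) = 515.778 ms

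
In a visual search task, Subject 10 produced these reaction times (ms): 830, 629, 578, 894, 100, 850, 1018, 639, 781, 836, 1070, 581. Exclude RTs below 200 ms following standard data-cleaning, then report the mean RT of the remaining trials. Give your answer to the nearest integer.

Excluded: 100
Retained (n=11): Σ = 8706
Mean = 8706/11 = 791.4545

791 ms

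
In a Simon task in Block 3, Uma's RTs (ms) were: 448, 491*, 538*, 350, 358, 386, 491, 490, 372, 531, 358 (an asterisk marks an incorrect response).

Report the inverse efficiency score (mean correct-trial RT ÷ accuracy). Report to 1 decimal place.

Correct trials (n=9): 448, 350, 358, 386, 491, 490, 372, 531, 358
Mean correct RT = 3784/9 = 420.4444 ms
Proportion correct = 9/11
IES = 420.4444 / (9/11) = 513.877 ms

513.9 ms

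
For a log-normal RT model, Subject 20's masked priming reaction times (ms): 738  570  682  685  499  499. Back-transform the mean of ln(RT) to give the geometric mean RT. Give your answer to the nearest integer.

605 ms

ln(RT): 6.6039, 6.3456, 6.5250, 6.5294, 6.2126, 6.2126
Mean ln(RT) = 38.4292/6 = 6.40487
Geometric mean = exp(6.40487) = 604.79 ms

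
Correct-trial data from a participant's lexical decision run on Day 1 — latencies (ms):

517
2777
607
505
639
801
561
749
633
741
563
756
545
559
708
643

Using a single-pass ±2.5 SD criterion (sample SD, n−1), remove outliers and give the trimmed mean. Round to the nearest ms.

n = 16, ΣRT = 12304, M = 769.000
Σ(x−M)² = 4428854.00; s = √(4428854.00/15) = 543.375
Cutoffs: 769.000 ± 2.5·543.375 → [-589.4, 2127.4]
Outside: 2777 → excluded.
Retained (n=15): Σ = 9527, mean = 9527/15 = 635.133

635 ms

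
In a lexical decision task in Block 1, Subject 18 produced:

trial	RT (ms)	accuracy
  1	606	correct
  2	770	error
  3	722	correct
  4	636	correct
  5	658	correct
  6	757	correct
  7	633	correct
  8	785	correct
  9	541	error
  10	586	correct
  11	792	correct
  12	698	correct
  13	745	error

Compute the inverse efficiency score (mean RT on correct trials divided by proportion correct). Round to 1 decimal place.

893.5 ms

Correct trials (n=10): 606, 722, 636, 658, 757, 633, 785, 586, 792, 698
Mean correct RT = 6873/10 = 687.3000 ms
Proportion correct = 10/13
IES = 687.3000 / (10/13) = 893.490 ms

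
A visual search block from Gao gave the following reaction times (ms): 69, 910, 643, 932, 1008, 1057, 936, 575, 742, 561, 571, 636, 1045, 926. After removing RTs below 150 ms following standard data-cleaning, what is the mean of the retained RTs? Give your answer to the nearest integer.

811 ms

Excluded: 69
Retained (n=13): Σ = 10542
Mean = 10542/13 = 810.9231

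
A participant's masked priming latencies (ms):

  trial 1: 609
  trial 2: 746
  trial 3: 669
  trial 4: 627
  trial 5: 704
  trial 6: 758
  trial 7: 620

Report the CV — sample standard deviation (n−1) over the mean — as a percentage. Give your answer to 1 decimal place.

9.1%

n = 7, Σ = 4733, M = 676.1429
Σ(x−M)² = 22482.857; s = √(22482.857/6) = 61.2139
CV = 61.2139 / 676.1429 = 0.09053 = 9.053%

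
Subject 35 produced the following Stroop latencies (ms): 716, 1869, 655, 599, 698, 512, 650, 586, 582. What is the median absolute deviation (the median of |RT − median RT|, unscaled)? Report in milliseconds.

Sorted: 512, 582, 586, 599, 650, 655, 698, 716, 1869 → median = 650
|x − 650|: 66, 1219, 5, 51, 48, 138, 0, 64, 68
Sorted deviations: 0, 5, 48, 51, 64, 66, 68, 138, 1219 → MAD = 64

64 ms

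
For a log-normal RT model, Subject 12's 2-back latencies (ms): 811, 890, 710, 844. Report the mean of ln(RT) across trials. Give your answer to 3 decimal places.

6.698

ln(RT): 6.6983, 6.7912, 6.5653, 6.7382
Σ ln(RT) = 26.7929
Mean = 26.7929/4 = 6.69823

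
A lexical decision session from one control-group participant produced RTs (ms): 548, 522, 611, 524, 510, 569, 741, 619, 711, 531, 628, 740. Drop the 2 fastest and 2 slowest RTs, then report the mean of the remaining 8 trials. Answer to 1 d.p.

592.6 ms

Sorted: 510, 522, 524, 531, 548, 569, 611, 619, 628, 711, 740, 741
Drop lowest 2 (510, 522) and highest 2 (740, 741)
Remaining (n=8): Σ = 4741, mean = 4741/8 = 592.625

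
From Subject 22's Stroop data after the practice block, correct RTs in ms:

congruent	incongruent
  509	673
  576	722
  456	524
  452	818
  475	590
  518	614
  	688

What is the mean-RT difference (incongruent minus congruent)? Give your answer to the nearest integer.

M(congruent) = 2986/6 = 497.667
M(incongruent) = 4629/7 = 661.286
Difference = 661.286 − 497.667 = 163.619 ms

164 ms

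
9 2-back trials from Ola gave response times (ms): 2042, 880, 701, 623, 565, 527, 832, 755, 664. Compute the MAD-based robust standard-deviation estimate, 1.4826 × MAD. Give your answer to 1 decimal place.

194.2 ms

Sorted: 527, 565, 623, 664, 701, 755, 832, 880, 2042 → median = 701
|x − 701| sorted: 0, 37, 54, 78, 131, 136, 174, 179, 1341 → MAD = 131
Robust SD ≈ 1.4826 × 131 = 194.221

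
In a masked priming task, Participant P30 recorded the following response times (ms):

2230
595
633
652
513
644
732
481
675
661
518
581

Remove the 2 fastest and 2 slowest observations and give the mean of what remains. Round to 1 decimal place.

Sorted: 481, 513, 518, 581, 595, 633, 644, 652, 661, 675, 732, 2230
Drop lowest 2 (481, 513) and highest 2 (732, 2230)
Remaining (n=8): Σ = 4959, mean = 4959/8 = 619.875

619.9 ms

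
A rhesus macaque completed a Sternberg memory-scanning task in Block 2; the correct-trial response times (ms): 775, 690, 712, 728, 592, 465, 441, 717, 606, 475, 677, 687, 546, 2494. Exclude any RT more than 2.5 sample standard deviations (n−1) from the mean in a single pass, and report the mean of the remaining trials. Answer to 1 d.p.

n = 14, ΣRT = 10605, M = 757.500
Σ(x−M)² = 3396935.50; s = √(3396935.50/13) = 511.178
Cutoffs: 757.500 ± 2.5·511.178 → [-520.4, 2035.4]
Outside: 2494 → excluded.
Retained (n=13): Σ = 8111, mean = 8111/13 = 623.923

623.9 ms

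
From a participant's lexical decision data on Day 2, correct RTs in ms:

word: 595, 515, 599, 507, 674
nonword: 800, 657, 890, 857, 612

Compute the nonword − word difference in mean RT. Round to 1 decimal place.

185.2 ms

M(word) = 2890/5 = 578.000
M(nonword) = 3816/5 = 763.200
Difference = 763.200 − 578.000 = 185.200 ms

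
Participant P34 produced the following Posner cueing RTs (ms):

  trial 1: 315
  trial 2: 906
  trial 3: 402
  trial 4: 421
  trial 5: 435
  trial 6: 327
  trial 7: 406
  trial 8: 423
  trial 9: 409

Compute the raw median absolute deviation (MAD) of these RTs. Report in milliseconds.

14 ms

Sorted: 315, 327, 402, 406, 409, 421, 423, 435, 906 → median = 409
|x − 409|: 94, 497, 7, 12, 26, 82, 3, 14, 0
Sorted deviations: 0, 3, 7, 12, 14, 26, 82, 94, 497 → MAD = 14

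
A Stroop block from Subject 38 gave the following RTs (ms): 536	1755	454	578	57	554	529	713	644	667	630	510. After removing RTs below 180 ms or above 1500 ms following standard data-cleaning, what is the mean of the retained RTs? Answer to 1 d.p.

Excluded: 57, 1755
Retained (n=10): Σ = 5815
Mean = 5815/10 = 581.5000

581.5 ms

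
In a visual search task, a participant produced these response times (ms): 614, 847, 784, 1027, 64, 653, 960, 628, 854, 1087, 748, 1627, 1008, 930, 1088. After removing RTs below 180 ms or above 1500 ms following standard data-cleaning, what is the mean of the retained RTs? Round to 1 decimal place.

Excluded: 64, 1627
Retained (n=13): Σ = 11228
Mean = 11228/13 = 863.6923

863.7 ms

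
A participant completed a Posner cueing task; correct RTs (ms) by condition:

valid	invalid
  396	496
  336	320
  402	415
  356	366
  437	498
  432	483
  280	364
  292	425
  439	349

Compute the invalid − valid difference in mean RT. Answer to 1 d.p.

M(valid) = 3370/9 = 374.444
M(invalid) = 3716/9 = 412.889
Difference = 412.889 − 374.444 = 38.444 ms

38.4 ms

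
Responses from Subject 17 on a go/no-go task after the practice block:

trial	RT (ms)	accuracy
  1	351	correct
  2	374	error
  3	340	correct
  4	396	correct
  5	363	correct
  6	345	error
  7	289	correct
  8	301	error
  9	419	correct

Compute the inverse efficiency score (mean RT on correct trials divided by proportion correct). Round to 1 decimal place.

Correct trials (n=6): 351, 340, 396, 363, 289, 419
Mean correct RT = 2158/6 = 359.6667 ms
Proportion correct = 6/9
IES = 359.6667 / (6/9) = 539.500 ms

539.5 ms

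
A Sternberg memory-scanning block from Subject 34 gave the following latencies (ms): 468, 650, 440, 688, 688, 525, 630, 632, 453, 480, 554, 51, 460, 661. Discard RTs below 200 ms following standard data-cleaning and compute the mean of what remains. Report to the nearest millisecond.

564 ms

Excluded: 51
Retained (n=13): Σ = 7329
Mean = 7329/13 = 563.7692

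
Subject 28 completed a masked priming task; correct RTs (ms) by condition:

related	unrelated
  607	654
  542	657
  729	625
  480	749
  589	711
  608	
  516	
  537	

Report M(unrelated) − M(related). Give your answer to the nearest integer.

M(related) = 4608/8 = 576.000
M(unrelated) = 3396/5 = 679.200
Difference = 679.200 − 576.000 = 103.200 ms

103 ms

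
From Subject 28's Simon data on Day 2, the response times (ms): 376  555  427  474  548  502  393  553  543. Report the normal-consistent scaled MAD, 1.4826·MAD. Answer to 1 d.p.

75.6 ms

Sorted: 376, 393, 427, 474, 502, 543, 548, 553, 555 → median = 502
|x − 502| sorted: 0, 28, 41, 46, 51, 53, 75, 109, 126 → MAD = 51
Robust SD ≈ 1.4826 × 51 = 75.613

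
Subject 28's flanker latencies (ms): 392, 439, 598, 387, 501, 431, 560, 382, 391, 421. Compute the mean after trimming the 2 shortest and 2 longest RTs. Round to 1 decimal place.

Sorted: 382, 387, 391, 392, 421, 431, 439, 501, 560, 598
Drop lowest 2 (382, 387) and highest 2 (560, 598)
Remaining (n=6): Σ = 2575, mean = 2575/6 = 429.167

429.2 ms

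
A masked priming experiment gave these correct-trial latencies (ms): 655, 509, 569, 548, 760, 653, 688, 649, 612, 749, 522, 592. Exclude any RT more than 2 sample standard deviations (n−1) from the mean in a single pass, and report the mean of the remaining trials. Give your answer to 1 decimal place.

625.5 ms

n = 12, ΣRT = 7506, M = 625.500
Σ(x−M)² = 74215.00; s = √(74215.00/11) = 82.139
Cutoffs: 625.500 ± 2·82.139 → [461.2, 789.8]
No RTs fall outside the cutoffs; all 12 retained. Mean = 7506/12 = 625.500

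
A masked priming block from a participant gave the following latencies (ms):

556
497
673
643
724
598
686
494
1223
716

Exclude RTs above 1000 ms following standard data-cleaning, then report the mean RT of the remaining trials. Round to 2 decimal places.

620.78 ms

Excluded: 1223
Retained (n=9): Σ = 5587
Mean = 5587/9 = 620.7778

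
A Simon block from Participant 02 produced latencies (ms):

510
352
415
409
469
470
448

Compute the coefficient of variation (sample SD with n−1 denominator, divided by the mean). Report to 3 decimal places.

0.118

n = 7, Σ = 3073, M = 439.0000
Σ(x−M)² = 16028.000; s = √(16028.000/6) = 51.6849
CV = 51.6849 / 439.0000 = 0.11773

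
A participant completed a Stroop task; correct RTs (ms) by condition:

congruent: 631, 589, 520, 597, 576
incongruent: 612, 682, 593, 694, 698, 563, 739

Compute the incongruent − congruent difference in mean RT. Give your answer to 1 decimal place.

M(congruent) = 2913/5 = 582.600
M(incongruent) = 4581/7 = 654.429
Difference = 654.429 − 582.600 = 71.829 ms

71.8 ms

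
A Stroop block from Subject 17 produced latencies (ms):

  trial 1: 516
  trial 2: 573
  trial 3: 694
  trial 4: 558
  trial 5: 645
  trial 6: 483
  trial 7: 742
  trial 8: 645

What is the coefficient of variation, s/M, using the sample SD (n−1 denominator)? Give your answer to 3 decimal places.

0.147

n = 8, Σ = 4856, M = 607.0000
Σ(x−M)² = 55896.000; s = √(55896.000/7) = 89.3596
CV = 89.3596 / 607.0000 = 0.14722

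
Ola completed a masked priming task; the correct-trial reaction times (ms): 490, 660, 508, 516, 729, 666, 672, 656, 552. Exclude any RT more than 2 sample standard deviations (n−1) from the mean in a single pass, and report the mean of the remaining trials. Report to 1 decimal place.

605.4 ms

n = 9, ΣRT = 5449, M = 605.444
Σ(x−M)² = 62574.22; s = √(62574.22/8) = 88.441
Cutoffs: 605.444 ± 2·88.441 → [428.6, 782.3]
No RTs fall outside the cutoffs; all 9 retained. Mean = 5449/9 = 605.444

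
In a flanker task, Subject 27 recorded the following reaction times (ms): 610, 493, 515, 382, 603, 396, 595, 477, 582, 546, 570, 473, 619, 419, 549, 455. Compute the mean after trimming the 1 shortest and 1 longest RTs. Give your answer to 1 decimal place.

Sorted: 382, 396, 419, 455, 473, 477, 493, 515, 546, 549, 570, 582, 595, 603, 610, 619
Drop lowest 1 (382) and highest 1 (619)
Remaining (n=14): Σ = 7283, mean = 7283/14 = 520.214

520.2 ms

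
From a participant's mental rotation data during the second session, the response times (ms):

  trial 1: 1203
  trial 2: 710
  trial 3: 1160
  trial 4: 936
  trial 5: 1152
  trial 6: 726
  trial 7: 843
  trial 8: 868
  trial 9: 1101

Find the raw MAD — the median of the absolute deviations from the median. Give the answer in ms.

Sorted: 710, 726, 843, 868, 936, 1101, 1152, 1160, 1203 → median = 936
|x − 936|: 267, 226, 224, 0, 216, 210, 93, 68, 165
Sorted deviations: 0, 68, 93, 165, 210, 216, 224, 226, 267 → MAD = 210

210 ms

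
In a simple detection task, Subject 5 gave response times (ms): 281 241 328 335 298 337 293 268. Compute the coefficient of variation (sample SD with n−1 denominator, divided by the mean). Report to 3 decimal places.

n = 8, Σ = 2381, M = 297.6250
Σ(x−M)² = 8251.875; s = √(8251.875/7) = 34.3342
CV = 34.3342 / 297.6250 = 0.11536

0.115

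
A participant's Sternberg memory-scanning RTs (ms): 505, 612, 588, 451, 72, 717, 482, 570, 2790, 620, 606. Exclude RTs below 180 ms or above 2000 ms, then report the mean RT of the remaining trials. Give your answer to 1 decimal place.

Excluded: 72, 2790
Retained (n=9): Σ = 5151
Mean = 5151/9 = 572.3333

572.3 ms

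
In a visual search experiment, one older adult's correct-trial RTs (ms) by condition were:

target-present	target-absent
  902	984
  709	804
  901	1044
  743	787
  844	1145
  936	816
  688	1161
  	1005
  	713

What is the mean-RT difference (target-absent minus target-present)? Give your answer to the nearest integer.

122 ms

M(target-present) = 5723/7 = 817.571
M(target-absent) = 8459/9 = 939.889
Difference = 939.889 − 817.571 = 122.317 ms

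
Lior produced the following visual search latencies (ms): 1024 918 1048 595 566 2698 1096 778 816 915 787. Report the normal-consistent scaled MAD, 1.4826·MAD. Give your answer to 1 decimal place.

Sorted: 566, 595, 778, 787, 816, 915, 918, 1024, 1048, 1096, 2698 → median = 915
|x − 915| sorted: 0, 3, 99, 109, 128, 133, 137, 181, 320, 349, 1783 → MAD = 133
Robust SD ≈ 1.4826 × 133 = 197.186

197.2 ms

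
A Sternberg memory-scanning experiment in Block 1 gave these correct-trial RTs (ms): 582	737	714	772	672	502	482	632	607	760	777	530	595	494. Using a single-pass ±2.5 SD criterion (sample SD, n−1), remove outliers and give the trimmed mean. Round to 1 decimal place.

632.6 ms

n = 14, ΣRT = 8856, M = 632.571
Σ(x−M)² = 149695.43; s = √(149695.43/13) = 107.308
Cutoffs: 632.571 ± 2.5·107.308 → [364.3, 900.8]
No RTs fall outside the cutoffs; all 14 retained. Mean = 8856/14 = 632.571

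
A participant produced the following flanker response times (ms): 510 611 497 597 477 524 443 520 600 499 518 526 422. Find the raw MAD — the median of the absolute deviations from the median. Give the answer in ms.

Sorted: 422, 443, 477, 497, 499, 510, 518, 520, 524, 526, 597, 600, 611 → median = 518
|x − 518|: 8, 93, 21, 79, 41, 6, 75, 2, 82, 19, 0, 8, 96
Sorted deviations: 0, 2, 6, 8, 8, 19, 21, 41, 75, 79, 82, 93, 96 → MAD = 21

21 ms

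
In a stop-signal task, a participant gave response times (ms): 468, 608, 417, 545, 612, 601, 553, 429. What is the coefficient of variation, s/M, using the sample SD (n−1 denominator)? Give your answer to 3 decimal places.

n = 8, Σ = 4233, M = 529.1250
Σ(x−M)² = 45410.875; s = √(45410.875/7) = 80.5436
CV = 80.5436 / 529.1250 = 0.15222

0.152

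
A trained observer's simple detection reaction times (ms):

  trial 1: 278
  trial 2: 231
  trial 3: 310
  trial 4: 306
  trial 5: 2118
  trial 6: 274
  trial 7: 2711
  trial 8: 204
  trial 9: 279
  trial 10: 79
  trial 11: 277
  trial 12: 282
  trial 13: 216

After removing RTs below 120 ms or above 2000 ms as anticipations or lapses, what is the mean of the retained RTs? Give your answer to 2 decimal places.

Excluded: 79, 2118, 2711
Retained (n=10): Σ = 2657
Mean = 2657/10 = 265.7000

265.70 ms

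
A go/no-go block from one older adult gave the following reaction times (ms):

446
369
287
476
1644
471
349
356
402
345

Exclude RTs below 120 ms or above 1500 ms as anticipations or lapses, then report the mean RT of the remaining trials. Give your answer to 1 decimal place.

Excluded: 1644
Retained (n=9): Σ = 3501
Mean = 3501/9 = 389.0000

389.0 ms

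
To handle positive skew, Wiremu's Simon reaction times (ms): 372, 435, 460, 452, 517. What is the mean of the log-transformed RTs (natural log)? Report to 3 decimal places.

ln(RT): 5.9189, 6.0753, 6.1312, 6.1137, 6.2480
Σ ln(RT) = 30.4872
Mean = 30.4872/5 = 6.09744

6.097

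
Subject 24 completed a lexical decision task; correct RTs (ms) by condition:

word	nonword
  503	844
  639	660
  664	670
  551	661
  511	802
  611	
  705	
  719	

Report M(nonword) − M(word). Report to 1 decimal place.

114.5 ms

M(word) = 4903/8 = 612.875
M(nonword) = 3637/5 = 727.400
Difference = 727.400 − 612.875 = 114.525 ms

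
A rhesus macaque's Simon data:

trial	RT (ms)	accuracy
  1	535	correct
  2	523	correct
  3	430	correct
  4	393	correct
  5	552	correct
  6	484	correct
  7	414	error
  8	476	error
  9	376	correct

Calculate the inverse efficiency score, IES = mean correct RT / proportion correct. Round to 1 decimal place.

Correct trials (n=7): 535, 523, 430, 393, 552, 484, 376
Mean correct RT = 3293/7 = 470.4286 ms
Proportion correct = 7/9
IES = 470.4286 / (7/9) = 604.837 ms

604.8 ms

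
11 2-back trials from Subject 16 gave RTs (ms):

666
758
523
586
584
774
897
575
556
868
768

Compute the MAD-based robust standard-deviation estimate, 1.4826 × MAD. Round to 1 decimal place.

151.2 ms

Sorted: 523, 556, 575, 584, 586, 666, 758, 768, 774, 868, 897 → median = 666
|x − 666| sorted: 0, 80, 82, 91, 92, 102, 108, 110, 143, 202, 231 → MAD = 102
Robust SD ≈ 1.4826 × 102 = 151.225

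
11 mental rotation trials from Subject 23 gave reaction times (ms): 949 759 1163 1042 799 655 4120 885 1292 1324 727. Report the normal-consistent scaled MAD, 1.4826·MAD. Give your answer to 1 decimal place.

317.3 ms

Sorted: 655, 727, 759, 799, 885, 949, 1042, 1163, 1292, 1324, 4120 → median = 949
|x − 949| sorted: 0, 64, 93, 150, 190, 214, 222, 294, 343, 375, 3171 → MAD = 214
Robust SD ≈ 1.4826 × 214 = 317.276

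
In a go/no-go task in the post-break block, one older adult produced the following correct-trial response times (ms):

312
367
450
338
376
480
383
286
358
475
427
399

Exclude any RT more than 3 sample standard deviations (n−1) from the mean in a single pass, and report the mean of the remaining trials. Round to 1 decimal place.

n = 12, ΣRT = 4651, M = 387.583
Σ(x−M)² = 41706.92; s = √(41706.92/11) = 61.575
Cutoffs: 387.583 ± 3·61.575 → [202.9, 572.3]
No RTs fall outside the cutoffs; all 12 retained. Mean = 4651/12 = 387.583

387.6 ms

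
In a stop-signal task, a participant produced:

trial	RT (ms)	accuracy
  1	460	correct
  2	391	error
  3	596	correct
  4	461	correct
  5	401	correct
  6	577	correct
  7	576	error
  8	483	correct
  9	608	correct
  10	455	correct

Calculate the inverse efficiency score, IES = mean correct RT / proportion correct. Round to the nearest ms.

Correct trials (n=8): 460, 596, 461, 401, 577, 483, 608, 455
Mean correct RT = 4041/8 = 505.1250 ms
Proportion correct = 8/10
IES = 505.1250 / (8/10) = 631.406 ms

631 ms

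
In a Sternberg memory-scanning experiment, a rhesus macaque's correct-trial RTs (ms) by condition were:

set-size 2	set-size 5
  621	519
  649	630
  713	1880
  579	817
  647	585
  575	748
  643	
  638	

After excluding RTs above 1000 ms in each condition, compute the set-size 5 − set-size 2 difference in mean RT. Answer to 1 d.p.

26.7 ms

set-size 5: exclude 1880
M(set-size 2) = 5065/8 = 633.125
M(set-size 5) = 3299/5 = 659.800
Difference = 659.800 − 633.125 = 26.675 ms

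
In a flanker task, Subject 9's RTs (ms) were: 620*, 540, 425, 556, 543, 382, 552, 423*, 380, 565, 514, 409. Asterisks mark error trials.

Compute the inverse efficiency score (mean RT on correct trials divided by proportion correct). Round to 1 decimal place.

Correct trials (n=10): 540, 425, 556, 543, 382, 552, 380, 565, 514, 409
Mean correct RT = 4866/10 = 486.6000 ms
Proportion correct = 10/12
IES = 486.6000 / (10/12) = 583.920 ms

583.9 ms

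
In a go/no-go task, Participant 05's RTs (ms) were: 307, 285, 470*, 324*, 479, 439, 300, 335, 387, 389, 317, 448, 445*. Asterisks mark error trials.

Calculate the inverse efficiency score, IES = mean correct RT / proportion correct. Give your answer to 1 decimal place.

Correct trials (n=10): 307, 285, 479, 439, 300, 335, 387, 389, 317, 448
Mean correct RT = 3686/10 = 368.6000 ms
Proportion correct = 10/13
IES = 368.6000 / (10/13) = 479.180 ms

479.2 ms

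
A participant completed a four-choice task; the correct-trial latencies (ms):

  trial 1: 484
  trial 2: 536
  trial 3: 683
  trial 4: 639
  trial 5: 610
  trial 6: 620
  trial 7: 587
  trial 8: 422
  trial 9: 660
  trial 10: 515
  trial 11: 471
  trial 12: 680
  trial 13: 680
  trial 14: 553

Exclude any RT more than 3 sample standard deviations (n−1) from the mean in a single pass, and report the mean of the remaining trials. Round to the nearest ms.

n = 14, ΣRT = 8140, M = 581.429
Σ(x−M)² = 95961.43; s = √(95961.43/13) = 85.917
Cutoffs: 581.429 ± 3·85.917 → [323.7, 839.2]
No RTs fall outside the cutoffs; all 14 retained. Mean = 8140/14 = 581.429

581 ms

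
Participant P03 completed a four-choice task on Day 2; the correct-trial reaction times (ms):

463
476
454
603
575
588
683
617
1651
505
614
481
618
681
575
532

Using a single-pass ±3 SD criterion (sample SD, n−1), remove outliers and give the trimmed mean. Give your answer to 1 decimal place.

564.3 ms

n = 16, ΣRT = 10116, M = 632.250
Σ(x−M)² = 1186893.00; s = √(1186893.00/15) = 281.294
Cutoffs: 632.250 ± 3·281.294 → [-211.6, 1476.1]
Outside: 1651 → excluded.
Retained (n=15): Σ = 8465, mean = 8465/15 = 564.333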